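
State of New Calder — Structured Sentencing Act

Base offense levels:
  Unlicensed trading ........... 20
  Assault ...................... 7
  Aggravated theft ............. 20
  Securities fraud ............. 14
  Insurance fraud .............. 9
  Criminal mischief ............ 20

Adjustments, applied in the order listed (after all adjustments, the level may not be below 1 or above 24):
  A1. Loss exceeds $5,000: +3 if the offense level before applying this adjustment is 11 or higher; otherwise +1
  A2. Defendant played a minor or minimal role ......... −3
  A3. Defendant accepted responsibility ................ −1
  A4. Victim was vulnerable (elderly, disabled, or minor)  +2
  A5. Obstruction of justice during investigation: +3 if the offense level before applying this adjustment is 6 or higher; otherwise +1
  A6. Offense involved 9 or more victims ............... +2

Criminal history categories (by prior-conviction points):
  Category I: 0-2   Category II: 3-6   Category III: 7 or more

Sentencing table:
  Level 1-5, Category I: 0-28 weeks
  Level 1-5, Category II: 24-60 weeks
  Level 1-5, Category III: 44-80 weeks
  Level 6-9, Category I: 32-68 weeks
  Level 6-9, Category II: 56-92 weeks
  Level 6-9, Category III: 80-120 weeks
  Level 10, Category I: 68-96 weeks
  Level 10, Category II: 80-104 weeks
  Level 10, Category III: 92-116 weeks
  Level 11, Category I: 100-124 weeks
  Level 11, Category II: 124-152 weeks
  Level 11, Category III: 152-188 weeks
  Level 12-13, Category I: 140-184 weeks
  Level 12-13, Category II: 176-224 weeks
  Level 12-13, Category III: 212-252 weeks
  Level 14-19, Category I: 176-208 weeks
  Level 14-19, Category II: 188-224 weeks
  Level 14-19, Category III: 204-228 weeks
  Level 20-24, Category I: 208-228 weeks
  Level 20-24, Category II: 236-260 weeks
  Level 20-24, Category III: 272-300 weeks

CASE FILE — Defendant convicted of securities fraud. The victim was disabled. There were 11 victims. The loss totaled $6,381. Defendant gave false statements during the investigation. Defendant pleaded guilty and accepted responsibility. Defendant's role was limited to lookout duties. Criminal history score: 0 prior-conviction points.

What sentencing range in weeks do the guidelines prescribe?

Base offense level for securities fraud: 14.
A1 applies (level before this adjustment is 14 ≥ 11, so +3): 14 + 3 = 17.
A2 applies: 17 − 3 = 14.
A3 applies: 14 − 1 = 13.
A4 applies: 13 + 2 = 15.
A5 applies (level before this adjustment is 15 ≥ 6, so +3): 15 + 3 = 18.
A6 applies: 18 + 2 = 20.
Final offense level: 20.
Criminal history: 0 prior points → Category I (0-2).
Level 20 falls in the 20-24 band.
Grid: Level 20-24 × Category I = 208-228 weeks.

208-228 weeks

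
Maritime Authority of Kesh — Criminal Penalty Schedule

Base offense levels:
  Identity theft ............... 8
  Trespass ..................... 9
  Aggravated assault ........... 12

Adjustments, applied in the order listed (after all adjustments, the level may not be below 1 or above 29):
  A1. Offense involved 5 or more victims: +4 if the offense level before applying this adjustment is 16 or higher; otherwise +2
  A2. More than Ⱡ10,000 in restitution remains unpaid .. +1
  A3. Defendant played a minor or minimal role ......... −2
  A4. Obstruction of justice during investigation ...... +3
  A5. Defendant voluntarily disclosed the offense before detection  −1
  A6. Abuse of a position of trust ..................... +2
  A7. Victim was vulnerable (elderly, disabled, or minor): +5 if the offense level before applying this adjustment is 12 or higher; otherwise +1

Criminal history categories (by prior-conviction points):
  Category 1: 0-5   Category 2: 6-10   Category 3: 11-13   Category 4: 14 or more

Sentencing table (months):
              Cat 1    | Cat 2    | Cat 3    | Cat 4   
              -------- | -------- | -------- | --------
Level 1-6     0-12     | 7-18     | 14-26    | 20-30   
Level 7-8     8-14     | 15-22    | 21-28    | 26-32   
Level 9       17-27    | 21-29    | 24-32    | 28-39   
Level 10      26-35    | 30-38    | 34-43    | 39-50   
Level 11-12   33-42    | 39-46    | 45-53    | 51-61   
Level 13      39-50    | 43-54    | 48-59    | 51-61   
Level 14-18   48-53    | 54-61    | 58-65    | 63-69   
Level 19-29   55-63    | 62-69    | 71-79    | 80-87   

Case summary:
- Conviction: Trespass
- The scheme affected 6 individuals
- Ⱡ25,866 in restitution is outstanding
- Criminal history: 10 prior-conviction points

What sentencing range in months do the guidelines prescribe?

Base offense level for trespass: 9.
A1 applies (level before this adjustment is 9 < 16, so +2): 9 + 2 = 11.
A2 applies: 11 + 1 = 12.
Final offense level: 12.
Criminal history: 10 prior points → Category 2 (6-10).
Level 12 falls in the 11-12 band.
Grid: Level 11-12 × Category 2 = 39-46 months.

39-46 months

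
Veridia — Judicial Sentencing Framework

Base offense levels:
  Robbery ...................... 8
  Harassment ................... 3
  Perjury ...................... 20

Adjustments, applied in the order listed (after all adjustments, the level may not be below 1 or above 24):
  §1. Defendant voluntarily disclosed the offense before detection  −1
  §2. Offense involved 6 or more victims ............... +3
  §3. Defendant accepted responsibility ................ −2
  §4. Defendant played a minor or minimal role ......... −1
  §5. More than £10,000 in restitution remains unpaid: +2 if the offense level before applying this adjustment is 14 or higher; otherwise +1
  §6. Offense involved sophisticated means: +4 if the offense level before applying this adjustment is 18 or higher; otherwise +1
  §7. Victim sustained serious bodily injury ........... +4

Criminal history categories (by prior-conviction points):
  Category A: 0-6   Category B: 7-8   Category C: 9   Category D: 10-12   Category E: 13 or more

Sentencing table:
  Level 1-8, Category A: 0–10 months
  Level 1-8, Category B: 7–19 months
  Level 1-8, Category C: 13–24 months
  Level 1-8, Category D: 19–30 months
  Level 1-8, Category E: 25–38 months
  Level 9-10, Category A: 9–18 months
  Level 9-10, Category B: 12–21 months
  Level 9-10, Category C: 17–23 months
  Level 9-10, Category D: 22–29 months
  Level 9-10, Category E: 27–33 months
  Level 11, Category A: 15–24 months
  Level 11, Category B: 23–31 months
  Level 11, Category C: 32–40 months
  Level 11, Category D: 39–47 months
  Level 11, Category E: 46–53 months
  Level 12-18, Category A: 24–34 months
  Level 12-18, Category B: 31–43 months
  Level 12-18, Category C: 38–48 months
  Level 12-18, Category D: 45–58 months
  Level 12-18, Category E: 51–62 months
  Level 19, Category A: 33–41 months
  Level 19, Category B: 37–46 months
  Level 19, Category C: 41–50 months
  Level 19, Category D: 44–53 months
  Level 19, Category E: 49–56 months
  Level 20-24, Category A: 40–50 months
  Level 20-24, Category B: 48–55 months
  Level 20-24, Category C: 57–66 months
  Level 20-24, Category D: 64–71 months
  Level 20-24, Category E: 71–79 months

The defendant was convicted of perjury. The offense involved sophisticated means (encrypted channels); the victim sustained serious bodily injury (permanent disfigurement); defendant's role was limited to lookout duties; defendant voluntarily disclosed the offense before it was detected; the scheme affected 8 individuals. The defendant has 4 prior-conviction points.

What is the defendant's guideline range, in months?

40-50 months

Base offense level for perjury: 20.
§1 applies: 20 − 1 = 19.
§2 applies: 19 + 3 = 22.
§4 applies: 22 − 1 = 21.
§5 does not apply.
§6 applies (level before this adjustment is 21 ≥ 18, so +4): 21 + 4 = 25.
§7 applies: 25 + 4 = 29.
Level 29 exceeds the maximum of 24; capped at 24.
Final offense level: 24.
Criminal history: 4 prior points → Category A (0-6).
Level 24 falls in the 20-24 band.
Grid: Level 20-24 × Category A = 40-50 months.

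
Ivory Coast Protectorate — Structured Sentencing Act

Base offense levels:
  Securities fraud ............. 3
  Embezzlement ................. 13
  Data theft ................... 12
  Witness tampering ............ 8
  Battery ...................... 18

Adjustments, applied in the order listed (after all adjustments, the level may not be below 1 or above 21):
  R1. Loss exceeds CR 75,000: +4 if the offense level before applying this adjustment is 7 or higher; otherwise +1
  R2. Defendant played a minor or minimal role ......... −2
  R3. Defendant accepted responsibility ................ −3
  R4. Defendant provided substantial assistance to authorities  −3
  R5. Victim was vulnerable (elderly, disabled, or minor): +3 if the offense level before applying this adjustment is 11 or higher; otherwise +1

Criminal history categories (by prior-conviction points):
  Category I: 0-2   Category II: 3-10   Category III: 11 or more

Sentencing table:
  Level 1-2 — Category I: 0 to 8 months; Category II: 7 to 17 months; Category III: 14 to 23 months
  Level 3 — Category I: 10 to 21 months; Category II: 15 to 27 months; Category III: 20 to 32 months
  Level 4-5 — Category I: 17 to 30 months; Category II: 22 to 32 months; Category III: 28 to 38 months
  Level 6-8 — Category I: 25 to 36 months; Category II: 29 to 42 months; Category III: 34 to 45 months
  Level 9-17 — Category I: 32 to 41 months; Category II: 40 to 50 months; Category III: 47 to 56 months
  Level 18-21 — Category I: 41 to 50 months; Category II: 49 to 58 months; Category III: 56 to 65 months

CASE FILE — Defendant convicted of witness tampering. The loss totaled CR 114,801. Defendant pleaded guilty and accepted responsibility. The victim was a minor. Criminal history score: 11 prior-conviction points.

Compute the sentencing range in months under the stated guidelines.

47-56 months

Base offense level for witness tampering: 8.
R1 applies (level before this adjustment is 8 ≥ 7, so +4): 8 + 4 = 12.
R2 does not apply.
R3 applies: 12 − 3 = 9.
R4 does not apply.
R5 applies (level before this adjustment is 9 < 11, so +1): 9 + 1 = 10.
Final offense level: 10.
Criminal history: 11 prior points → Category III (11+).
Level 10 falls in the 9-17 band.
Grid: Level 9-17 × Category III = 47-56 months.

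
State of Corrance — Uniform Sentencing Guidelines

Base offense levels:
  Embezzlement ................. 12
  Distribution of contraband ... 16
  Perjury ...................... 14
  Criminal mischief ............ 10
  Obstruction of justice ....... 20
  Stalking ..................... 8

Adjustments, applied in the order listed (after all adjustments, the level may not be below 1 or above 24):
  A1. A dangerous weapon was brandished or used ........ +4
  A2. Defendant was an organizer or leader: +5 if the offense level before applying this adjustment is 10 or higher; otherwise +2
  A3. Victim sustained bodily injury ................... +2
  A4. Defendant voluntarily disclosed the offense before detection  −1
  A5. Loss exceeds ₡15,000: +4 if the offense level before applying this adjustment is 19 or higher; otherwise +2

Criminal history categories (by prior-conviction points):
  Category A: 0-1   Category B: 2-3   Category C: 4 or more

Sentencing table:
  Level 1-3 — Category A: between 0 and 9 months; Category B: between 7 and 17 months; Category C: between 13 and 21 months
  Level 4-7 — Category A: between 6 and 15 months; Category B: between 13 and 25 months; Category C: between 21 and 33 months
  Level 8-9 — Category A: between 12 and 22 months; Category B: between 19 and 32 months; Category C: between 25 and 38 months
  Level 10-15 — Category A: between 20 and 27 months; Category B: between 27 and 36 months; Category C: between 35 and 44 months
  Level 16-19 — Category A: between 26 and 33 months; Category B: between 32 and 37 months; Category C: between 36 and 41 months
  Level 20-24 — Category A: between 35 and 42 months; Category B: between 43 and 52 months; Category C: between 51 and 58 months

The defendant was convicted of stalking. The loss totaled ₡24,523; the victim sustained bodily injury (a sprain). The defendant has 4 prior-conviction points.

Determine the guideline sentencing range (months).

35-44 months

Base offense level for stalking: 8.
A1 does not apply.
A3 applies: 8 + 2 = 10.
A4 does not apply.
A5 applies (level before this adjustment is 10 < 19, so +2): 10 + 2 = 12.
Final offense level: 12.
Criminal history: 4 prior points → Category C (4+).
Level 12 falls in the 10-15 band.
Grid: Level 10-15 × Category C = 35-44 months.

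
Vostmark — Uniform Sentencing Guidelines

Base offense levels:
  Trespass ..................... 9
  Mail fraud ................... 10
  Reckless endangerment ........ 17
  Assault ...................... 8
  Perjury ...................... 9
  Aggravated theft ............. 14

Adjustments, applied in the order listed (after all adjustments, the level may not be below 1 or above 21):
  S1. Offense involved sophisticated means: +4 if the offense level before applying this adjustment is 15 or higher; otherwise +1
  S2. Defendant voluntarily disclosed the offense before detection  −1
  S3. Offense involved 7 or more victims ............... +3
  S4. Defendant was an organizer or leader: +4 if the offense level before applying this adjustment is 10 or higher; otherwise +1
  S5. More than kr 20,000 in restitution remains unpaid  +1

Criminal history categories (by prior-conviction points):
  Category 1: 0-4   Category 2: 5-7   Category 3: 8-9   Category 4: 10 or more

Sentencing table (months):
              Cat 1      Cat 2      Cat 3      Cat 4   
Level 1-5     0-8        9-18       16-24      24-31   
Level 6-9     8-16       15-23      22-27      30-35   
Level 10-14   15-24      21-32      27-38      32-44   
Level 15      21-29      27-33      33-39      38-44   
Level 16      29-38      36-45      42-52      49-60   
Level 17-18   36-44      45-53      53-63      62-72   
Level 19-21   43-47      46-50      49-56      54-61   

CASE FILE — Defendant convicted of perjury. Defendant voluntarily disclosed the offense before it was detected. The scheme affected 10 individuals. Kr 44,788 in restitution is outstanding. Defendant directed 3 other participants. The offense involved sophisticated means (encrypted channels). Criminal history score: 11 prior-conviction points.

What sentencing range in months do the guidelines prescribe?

62-72 months

Base offense level for perjury: 9.
S1 applies (level before this adjustment is 9 < 15, so +1): 9 + 1 = 10.
S2 applies: 10 − 1 = 9.
S3 applies: 9 + 3 = 12.
S4 applies (level before this adjustment is 12 ≥ 10, so +4): 12 + 4 = 16.
S5 applies: 16 + 1 = 17.
Final offense level: 17.
Criminal history: 11 prior points → Category 4 (10+).
Level 17 falls in the 17-18 band.
Grid: Level 17-18 × Category 4 = 62-72 months.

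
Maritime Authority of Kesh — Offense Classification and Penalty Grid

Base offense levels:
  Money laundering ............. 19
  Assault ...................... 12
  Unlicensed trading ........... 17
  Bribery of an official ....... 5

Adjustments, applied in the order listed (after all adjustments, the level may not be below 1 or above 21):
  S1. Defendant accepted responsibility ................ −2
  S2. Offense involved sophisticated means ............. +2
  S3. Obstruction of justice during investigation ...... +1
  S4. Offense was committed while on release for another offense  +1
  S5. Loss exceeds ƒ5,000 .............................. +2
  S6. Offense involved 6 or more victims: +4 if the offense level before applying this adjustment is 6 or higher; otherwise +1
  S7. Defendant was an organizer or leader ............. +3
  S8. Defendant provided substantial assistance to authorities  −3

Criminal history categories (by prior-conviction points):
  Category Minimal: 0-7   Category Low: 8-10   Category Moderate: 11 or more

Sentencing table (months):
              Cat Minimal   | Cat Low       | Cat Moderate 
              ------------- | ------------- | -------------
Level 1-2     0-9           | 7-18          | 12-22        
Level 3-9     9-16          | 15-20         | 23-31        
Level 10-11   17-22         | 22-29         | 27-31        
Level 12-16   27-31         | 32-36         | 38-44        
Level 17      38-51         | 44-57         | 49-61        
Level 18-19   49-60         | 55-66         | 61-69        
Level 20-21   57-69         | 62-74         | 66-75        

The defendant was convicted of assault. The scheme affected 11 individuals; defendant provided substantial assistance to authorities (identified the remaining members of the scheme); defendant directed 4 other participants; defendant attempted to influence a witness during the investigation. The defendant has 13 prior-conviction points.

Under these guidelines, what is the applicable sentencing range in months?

49-61 months

Base offense level for assault: 12.
S3 applies: 12 + 1 = 13.
S4 does not apply.
S5 does not apply.
S6 applies (level before this adjustment is 13 ≥ 6, so +4): 13 + 4 = 17.
S7 applies: 17 + 3 = 20.
S8 applies: 20 − 3 = 17.
Final offense level: 17.
Criminal history: 13 prior points → Category Moderate (11+).
Level 17 falls in the 17 band.
Grid: Level 17 × Category Moderate = 49-61 months.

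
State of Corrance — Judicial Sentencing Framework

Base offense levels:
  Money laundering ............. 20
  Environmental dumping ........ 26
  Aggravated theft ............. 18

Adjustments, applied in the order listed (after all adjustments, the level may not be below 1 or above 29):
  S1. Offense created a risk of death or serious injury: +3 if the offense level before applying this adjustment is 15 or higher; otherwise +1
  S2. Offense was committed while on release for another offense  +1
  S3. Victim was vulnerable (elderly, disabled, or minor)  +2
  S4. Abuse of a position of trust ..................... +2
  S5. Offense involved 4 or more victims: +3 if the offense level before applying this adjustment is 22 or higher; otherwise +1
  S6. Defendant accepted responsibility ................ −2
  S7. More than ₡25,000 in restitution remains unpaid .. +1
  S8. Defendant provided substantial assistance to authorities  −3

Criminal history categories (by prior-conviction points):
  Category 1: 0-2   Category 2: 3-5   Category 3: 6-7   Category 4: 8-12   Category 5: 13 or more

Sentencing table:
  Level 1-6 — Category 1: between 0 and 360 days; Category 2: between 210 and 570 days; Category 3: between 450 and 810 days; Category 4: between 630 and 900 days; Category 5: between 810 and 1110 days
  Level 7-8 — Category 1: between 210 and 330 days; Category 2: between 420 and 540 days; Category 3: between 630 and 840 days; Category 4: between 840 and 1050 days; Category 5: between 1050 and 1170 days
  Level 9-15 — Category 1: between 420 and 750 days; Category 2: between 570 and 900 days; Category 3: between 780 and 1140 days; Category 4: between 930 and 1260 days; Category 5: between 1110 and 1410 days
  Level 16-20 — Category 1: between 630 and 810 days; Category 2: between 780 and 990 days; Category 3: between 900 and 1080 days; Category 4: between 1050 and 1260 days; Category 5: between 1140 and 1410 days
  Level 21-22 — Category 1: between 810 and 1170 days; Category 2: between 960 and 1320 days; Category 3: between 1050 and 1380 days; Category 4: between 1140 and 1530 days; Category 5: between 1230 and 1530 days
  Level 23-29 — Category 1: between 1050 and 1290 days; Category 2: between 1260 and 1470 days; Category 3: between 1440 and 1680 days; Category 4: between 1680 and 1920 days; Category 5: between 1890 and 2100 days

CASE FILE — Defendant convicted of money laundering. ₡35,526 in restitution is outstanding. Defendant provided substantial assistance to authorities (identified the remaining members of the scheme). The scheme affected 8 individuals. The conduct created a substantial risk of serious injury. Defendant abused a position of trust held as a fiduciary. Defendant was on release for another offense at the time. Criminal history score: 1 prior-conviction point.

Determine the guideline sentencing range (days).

1050-1290 days

Base offense level for money laundering: 20.
S1 applies (level before this adjustment is 20 ≥ 15, so +3): 20 + 3 = 23.
S2 applies: 23 + 1 = 24.
S4 applies: 24 + 2 = 26.
S5 applies (level before this adjustment is 26 ≥ 22, so +3): 26 + 3 = 29.
S6 does not apply.
S7 applies: 29 + 1 = 30.
S8 applies: 30 − 3 = 27.
Final offense level: 27.
Criminal history: 1 prior point → Category 1 (0-2).
Level 27 falls in the 23-29 band.
Grid: Level 23-29 × Category 1 = 1050-1290 days.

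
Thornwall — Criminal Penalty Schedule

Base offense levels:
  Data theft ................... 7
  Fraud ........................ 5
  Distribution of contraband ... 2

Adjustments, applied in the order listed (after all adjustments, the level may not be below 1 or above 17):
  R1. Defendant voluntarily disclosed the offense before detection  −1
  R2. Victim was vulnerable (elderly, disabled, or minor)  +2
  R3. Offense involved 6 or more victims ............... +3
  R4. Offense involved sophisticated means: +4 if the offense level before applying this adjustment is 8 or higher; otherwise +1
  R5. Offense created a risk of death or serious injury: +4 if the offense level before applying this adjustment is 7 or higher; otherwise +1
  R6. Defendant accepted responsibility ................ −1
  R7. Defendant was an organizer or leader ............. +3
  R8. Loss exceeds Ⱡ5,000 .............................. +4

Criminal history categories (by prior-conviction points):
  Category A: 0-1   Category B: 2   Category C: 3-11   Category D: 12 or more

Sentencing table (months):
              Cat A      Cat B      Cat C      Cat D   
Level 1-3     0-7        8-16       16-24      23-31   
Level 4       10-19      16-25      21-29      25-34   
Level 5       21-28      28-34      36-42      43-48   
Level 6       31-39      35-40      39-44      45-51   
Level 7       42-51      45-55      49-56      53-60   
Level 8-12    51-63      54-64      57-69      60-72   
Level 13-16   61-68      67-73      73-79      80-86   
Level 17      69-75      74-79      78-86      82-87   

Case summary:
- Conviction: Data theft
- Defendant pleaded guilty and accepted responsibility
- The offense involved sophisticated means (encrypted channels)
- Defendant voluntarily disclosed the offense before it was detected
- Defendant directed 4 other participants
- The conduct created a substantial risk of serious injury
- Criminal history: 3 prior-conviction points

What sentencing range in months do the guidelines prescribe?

Base offense level for data theft: 7.
R1 applies: 7 − 1 = 6.
R3 does not apply.
R4 applies (level before this adjustment is 6 < 8, so +1): 6 + 1 = 7.
R5 applies (level before this adjustment is 7 ≥ 7, so +4): 7 + 4 = 11.
R6 applies: 11 − 1 = 10.
R7 applies: 10 + 3 = 13.
R8 does not apply.
Final offense level: 13.
Criminal history: 3 prior points → Category C (3-11).
Level 13 falls in the 13-16 band.
Grid: Level 13-16 × Category C = 73-79 months.

73-79 months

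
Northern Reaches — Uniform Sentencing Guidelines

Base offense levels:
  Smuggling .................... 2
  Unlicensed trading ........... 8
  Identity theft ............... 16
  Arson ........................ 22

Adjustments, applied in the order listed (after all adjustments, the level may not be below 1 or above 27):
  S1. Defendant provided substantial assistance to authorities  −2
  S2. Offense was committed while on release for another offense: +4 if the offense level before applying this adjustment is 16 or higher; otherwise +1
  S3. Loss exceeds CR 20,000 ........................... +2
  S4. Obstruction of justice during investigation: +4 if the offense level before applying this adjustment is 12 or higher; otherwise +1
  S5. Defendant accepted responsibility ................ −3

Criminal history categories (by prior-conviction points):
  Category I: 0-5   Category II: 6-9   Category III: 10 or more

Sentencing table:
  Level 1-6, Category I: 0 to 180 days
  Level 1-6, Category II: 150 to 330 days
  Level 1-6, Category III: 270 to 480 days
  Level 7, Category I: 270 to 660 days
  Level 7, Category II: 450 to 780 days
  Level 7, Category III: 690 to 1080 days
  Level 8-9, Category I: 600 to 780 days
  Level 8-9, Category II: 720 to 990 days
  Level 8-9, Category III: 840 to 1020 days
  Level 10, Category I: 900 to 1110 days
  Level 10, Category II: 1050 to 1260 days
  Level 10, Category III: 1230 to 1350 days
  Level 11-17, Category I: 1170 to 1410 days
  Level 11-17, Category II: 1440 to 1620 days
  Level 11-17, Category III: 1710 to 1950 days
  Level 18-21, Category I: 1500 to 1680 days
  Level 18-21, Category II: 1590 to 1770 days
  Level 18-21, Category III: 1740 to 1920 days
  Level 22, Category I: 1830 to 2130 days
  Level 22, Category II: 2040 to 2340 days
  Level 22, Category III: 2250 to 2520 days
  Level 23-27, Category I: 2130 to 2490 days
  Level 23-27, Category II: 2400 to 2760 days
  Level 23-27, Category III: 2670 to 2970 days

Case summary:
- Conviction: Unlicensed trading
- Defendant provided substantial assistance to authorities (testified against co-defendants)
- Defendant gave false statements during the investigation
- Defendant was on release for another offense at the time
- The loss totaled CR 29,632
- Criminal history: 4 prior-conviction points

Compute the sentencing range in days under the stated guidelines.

Base offense level for unlicensed trading: 8.
S1 applies: 8 − 2 = 6.
S2 applies (level before this adjustment is 6 < 16, so +1): 6 + 1 = 7.
S3 applies: 7 + 2 = 9.
S4 applies (level before this adjustment is 9 < 12, so +1): 9 + 1 = 10.
Final offense level: 10.
Criminal history: 4 prior points → Category I (0-5).
Level 10 falls in the 10 band.
Grid: Level 10 × Category I = 900-1110 days.

900-1110 days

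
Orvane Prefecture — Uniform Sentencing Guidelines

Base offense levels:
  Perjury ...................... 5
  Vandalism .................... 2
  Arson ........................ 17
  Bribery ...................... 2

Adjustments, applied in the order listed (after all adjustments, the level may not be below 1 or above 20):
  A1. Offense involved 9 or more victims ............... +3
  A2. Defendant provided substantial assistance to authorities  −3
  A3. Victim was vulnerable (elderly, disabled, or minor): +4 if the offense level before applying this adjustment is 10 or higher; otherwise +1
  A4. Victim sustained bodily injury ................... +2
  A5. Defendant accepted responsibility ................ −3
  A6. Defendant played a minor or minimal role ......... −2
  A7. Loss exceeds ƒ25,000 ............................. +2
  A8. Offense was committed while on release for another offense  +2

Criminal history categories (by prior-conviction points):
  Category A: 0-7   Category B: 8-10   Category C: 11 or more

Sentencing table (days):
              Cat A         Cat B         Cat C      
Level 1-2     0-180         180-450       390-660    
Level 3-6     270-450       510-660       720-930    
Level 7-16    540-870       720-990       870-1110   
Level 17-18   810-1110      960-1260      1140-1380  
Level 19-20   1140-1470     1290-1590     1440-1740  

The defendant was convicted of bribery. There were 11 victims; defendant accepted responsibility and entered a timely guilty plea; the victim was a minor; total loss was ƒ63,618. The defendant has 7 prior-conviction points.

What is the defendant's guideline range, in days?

270-450 days

Base offense level for bribery: 2.
A1 applies: 2 + 3 = 5.
A2 does not apply.
A3 applies (level before this adjustment is 5 < 10, so +1): 5 + 1 = 6.
A5 applies: 6 − 3 = 3.
A7 applies: 3 + 2 = 5.
Final offense level: 5.
Criminal history: 7 prior points → Category A (0-7).
Level 5 falls in the 3-6 band.
Grid: Level 3-6 × Category A = 270-450 days.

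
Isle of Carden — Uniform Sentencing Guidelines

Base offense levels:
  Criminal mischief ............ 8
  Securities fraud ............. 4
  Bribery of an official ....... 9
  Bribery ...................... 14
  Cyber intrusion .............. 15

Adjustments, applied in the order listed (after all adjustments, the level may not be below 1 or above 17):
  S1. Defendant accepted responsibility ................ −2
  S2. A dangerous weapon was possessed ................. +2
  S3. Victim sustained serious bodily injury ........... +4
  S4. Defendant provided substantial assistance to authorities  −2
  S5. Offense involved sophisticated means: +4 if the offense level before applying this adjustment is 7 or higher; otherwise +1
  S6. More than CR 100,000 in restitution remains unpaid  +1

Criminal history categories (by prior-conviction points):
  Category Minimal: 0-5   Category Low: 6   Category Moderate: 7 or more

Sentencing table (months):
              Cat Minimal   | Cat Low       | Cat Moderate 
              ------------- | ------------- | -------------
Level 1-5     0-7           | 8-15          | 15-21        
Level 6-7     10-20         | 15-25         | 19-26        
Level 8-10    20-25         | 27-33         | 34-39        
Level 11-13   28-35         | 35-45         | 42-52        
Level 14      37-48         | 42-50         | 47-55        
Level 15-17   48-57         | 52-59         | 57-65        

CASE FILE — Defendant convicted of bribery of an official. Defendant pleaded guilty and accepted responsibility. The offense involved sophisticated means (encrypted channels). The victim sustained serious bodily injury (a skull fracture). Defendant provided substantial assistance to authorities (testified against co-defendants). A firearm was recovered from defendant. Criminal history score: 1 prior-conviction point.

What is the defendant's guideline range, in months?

48-57 months

Base offense level for bribery of an official: 9.
S1 applies: 9 − 2 = 7.
S2 applies: 7 + 2 = 9.
S3 applies: 9 + 4 = 13.
S4 applies: 13 − 2 = 11.
S5 applies (level before this adjustment is 11 ≥ 7, so +4): 11 + 4 = 15.
Final offense level: 15.
Criminal history: 1 prior point → Category Minimal (0-5).
Level 15 falls in the 15-17 band.
Grid: Level 15-17 × Category Minimal = 48-57 months.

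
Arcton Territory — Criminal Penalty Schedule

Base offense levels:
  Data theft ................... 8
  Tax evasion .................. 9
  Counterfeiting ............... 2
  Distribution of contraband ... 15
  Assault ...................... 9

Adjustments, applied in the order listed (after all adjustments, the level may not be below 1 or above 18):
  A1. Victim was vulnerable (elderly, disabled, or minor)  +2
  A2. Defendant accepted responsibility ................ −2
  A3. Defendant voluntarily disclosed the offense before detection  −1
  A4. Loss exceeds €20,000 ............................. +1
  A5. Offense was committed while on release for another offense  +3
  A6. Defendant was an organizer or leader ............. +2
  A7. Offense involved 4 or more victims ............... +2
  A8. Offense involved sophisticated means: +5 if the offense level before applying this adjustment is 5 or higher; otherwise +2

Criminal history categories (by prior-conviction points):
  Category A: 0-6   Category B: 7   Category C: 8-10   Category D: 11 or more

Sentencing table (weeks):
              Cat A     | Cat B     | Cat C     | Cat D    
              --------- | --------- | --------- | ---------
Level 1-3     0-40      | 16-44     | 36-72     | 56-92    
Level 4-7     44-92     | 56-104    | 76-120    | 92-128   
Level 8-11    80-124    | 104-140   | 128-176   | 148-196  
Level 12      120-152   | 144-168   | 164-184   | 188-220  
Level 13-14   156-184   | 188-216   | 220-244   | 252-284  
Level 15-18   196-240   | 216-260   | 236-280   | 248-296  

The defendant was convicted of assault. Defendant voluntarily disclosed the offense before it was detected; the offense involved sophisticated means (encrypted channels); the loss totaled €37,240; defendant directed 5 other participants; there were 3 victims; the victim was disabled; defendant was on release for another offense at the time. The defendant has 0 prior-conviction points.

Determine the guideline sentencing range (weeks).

196-240 weeks

Base offense level for assault: 9.
A1 applies: 9 + 2 = 11.
A3 applies: 11 − 1 = 10.
A4 applies: 10 + 1 = 11.
A5 applies: 11 + 3 = 14.
A6 applies: 14 + 2 = 16.
A8 applies (level before this adjustment is 16 ≥ 5, so +5): 16 + 5 = 21.
Level 21 exceeds the maximum of 18; capped at 18.
Final offense level: 18.
Criminal history: 0 prior points → Category A (0-6).
Level 18 falls in the 15-18 band.
Grid: Level 15-18 × Category A = 196-240 weeks.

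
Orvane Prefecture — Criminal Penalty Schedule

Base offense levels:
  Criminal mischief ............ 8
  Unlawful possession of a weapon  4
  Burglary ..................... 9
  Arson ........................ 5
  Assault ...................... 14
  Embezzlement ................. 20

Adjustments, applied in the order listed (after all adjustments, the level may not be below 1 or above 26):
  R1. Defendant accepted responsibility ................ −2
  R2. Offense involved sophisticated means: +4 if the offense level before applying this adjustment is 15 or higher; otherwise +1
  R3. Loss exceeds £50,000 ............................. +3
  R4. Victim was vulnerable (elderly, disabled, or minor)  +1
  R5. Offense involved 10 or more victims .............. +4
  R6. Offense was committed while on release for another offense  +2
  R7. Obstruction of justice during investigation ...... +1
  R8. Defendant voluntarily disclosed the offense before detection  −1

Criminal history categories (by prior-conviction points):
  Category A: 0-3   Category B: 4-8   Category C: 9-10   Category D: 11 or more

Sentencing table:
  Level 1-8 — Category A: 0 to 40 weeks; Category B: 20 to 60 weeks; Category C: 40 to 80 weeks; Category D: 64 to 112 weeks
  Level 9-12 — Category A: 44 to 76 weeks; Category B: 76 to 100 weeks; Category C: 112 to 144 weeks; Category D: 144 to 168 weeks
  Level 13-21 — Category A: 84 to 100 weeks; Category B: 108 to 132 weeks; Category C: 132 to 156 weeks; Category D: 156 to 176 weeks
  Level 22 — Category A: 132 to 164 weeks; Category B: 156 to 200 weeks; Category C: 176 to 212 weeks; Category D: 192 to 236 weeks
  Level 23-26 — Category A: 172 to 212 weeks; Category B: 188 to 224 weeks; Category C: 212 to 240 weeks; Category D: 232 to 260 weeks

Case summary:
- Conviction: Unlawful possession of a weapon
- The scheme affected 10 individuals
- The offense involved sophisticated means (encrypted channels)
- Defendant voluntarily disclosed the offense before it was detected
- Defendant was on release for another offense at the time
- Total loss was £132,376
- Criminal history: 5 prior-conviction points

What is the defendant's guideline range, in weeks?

108-132 weeks

Base offense level for unlawful possession of a weapon: 4.
R1 does not apply.
R2 applies (level before this adjustment is 4 < 15, so +1): 4 + 1 = 5.
R3 applies: 5 + 3 = 8.
R4 does not apply.
R5 applies: 8 + 4 = 12.
R6 applies: 12 + 2 = 14.
R7 does not apply.
R8 applies: 14 − 1 = 13.
Final offense level: 13.
Criminal history: 5 prior points → Category B (4-8).
Level 13 falls in the 13-21 band.
Grid: Level 13-21 × Category B = 108-132 weeks.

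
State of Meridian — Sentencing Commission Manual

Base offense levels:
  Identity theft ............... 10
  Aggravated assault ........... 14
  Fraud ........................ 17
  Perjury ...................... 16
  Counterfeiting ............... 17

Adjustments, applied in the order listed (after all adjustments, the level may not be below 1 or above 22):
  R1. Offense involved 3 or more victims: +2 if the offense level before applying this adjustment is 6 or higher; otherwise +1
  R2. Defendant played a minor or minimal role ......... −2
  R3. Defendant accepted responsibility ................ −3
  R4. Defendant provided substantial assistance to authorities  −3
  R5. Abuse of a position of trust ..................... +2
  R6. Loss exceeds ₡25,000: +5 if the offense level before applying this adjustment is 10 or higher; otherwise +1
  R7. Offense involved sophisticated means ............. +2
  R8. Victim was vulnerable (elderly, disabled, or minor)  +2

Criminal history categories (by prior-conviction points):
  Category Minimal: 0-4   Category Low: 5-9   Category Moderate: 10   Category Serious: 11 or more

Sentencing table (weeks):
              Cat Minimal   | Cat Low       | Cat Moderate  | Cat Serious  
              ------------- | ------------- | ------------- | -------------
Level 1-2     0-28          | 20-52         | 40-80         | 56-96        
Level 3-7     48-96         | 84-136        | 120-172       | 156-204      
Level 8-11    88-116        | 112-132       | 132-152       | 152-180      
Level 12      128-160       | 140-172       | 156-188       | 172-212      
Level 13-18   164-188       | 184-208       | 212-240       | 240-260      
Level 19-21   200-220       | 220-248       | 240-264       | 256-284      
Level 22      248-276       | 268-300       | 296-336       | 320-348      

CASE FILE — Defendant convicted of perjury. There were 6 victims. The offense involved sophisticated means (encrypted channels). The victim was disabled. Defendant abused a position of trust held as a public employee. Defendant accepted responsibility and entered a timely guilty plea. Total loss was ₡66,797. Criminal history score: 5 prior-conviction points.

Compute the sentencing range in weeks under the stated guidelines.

268-300 weeks

Base offense level for perjury: 16.
R1 applies (level before this adjustment is 16 ≥ 6, so +2): 16 + 2 = 18.
R2 does not apply.
R3 applies: 18 − 3 = 15.
R5 applies: 15 + 2 = 17.
R6 applies (level before this adjustment is 17 ≥ 10, so +5): 17 + 5 = 22.
R7 applies: 22 + 2 = 24.
R8 applies: 24 + 2 = 26.
Level 26 exceeds the maximum of 22; capped at 22.
Final offense level: 22.
Criminal history: 5 prior points → Category Low (5-9).
Level 22 falls in the 22 band.
Grid: Level 22 × Category Low = 268-300 weeks.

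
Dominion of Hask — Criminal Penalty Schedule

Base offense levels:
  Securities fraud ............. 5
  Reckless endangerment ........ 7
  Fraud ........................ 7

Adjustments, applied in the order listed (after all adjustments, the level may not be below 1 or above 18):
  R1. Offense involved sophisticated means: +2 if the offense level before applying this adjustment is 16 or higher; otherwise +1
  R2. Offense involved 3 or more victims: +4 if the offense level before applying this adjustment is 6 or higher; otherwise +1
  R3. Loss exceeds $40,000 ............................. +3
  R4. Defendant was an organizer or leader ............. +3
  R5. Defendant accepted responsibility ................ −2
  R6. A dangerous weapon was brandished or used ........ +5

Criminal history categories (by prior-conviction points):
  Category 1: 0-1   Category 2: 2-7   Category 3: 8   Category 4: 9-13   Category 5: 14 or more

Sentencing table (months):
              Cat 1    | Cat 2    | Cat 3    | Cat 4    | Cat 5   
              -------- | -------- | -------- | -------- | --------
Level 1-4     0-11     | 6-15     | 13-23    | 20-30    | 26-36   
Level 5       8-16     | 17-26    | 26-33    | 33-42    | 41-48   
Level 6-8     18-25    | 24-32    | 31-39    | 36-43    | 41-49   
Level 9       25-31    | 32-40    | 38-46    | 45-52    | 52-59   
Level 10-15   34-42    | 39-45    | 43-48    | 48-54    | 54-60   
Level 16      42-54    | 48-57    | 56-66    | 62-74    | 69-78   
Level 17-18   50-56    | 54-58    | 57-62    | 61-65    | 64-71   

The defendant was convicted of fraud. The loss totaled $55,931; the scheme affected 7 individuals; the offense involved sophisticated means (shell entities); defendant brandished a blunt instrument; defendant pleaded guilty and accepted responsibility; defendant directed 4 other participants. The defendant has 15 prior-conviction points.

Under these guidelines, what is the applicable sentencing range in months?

64-71 months

Base offense level for fraud: 7.
R1 applies (level before this adjustment is 7 < 16, so +1): 7 + 1 = 8.
R2 applies (level before this adjustment is 8 ≥ 6, so +4): 8 + 4 = 12.
R3 applies: 12 + 3 = 15.
R4 applies: 15 + 3 = 18.
R5 applies: 18 − 2 = 16.
R6 applies: 16 + 5 = 21.
Level 21 exceeds the maximum of 18; capped at 18.
Final offense level: 18.
Criminal history: 15 prior points → Category 5 (14+).
Level 18 falls in the 17-18 band.
Grid: Level 17-18 × Category 5 = 64-71 months.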